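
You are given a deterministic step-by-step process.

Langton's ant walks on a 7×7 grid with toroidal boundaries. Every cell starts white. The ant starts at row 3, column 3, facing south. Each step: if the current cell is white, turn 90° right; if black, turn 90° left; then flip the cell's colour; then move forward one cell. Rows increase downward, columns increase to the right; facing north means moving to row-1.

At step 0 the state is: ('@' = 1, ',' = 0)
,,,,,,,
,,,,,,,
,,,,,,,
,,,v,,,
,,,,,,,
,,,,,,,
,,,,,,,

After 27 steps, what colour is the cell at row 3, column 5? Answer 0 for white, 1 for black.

0) ,,,,,,,
,,,,,,,
,,,,,,,
,,,v,,,
,,,,,,,
,,,,,,,
,,,,,,,
1) ,,,,,,,
,,,,,,,
,,,,,,,
,,<@,,,
,,,,,,,
,,,,,,,
,,,,,,,
2) ,,,,,,,
,,,,,,,
,,^,,,,
,,@@,,,
,,,,,,,
,,,,,,,
,,,,,,,
3) ,,,,,,,
,,,,,,,
,,@>,,,
,,@@,,,
,,,,,,,
,,,,,,,
,,,,,,,
4) ,,,,,,,
,,,,,,,
,,@@,,,
,,@v,,,
,,,,,,,
,,,,,,,
,,,,,,,
5) ,,,,,,,
,,,,,,,
,,@@,,,
,,@,>,,
,,,,,,,
,,,,,,,
,,,,,,,
6) ,,,,,,,
,,,,,,,
,,@@,,,
,,@,@,,
,,,,v,,
,,,,,,,
,,,,,,,
7) ,,,,,,,
,,,,,,,
,,@@,,,
,,@,@,,
,,,<@,,
,,,,,,,
,,,,,,,
8) ,,,,,,,
,,,,,,,
,,@@,,,
,,@^@,,
,,,@@,,
,,,,,,,
,,,,,,,
9) ,,,,,,,
,,,,,,,
,,@@,,,
,,@@>,,
,,,@@,,
,,,,,,,
,,,,,,,
10) ,,,,,,,
,,,,,,,
,,@@^,,
,,@@,,,
,,,@@,,
,,,,,,,
,,,,,,,
11) ,,,,,,,
,,,,,,,
,,@@@>,
,,@@,,,
,,,@@,,
,,,,,,,
,,,,,,,
12) ,,,,,,,
,,,,,,,
,,@@@@,
,,@@,v,
,,,@@,,
,,,,,,,
,,,,,,,
13) ,,,,,,,
,,,,,,,
,,@@@@,
,,@@<@,
,,,@@,,
,,,,,,,
,,,,,,,
14) ,,,,,,,
,,,,,,,
,,@@^@,
,,@@@@,
,,,@@,,
,,,,,,,
,,,,,,,
15) ,,,,,,,
,,,,,,,
,,@<,@,
,,@@@@,
,,,@@,,
,,,,,,,
,,,,,,,
16) ,,,,,,,
,,,,,,,
,,@,,@,
,,@v@@,
,,,@@,,
,,,,,,,
,,,,,,,
17) ,,,,,,,
,,,,,,,
,,@,,@,
,,@,>@,
,,,@@,,
,,,,,,,
,,,,,,,
18) ,,,,,,,
,,,,,,,
,,@,^@,
,,@,,@,
,,,@@,,
,,,,,,,
,,,,,,,
19) ,,,,,,,
,,,,,,,
,,@,@>,
,,@,,@,
,,,@@,,
,,,,,,,
,,,,,,,
20) ,,,,,,,
,,,,,^,
,,@,@,,
,,@,,@,
,,,@@,,
,,,,,,,
,,,,,,,
21) ,,,,,,,
,,,,,@>
,,@,@,,
,,@,,@,
,,,@@,,
,,,,,,,
,,,,,,,
22) ,,,,,,,
,,,,,@@
,,@,@,v
,,@,,@,
,,,@@,,
,,,,,,,
,,,,,,,
23) ,,,,,,,
,,,,,@@
,,@,@<@
,,@,,@,
,,,@@,,
,,,,,,,
,,,,,,,
24) ,,,,,,,
,,,,,^@
,,@,@@@
,,@,,@,
,,,@@,,
,,,,,,,
,,,,,,,
25) ,,,,,,,
,,,,<,@
,,@,@@@
,,@,,@,
,,,@@,,
,,,,,,,
,,,,,,,
26) ,,,,^,,
,,,,@,@
,,@,@@@
,,@,,@,
,,,@@,,
,,,,,,,
,,,,,,,
27) ,,,,@>,
,,,,@,@
,,@,@@@
,,@,,@,
,,,@@,,
,,,,,,,
,,,,,,,

1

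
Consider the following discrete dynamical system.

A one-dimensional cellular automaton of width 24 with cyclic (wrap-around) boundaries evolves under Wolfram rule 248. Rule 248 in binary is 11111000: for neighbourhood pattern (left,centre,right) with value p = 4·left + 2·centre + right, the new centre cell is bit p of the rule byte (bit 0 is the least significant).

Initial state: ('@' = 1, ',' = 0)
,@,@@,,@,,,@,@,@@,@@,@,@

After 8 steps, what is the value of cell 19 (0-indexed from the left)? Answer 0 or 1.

k=0  ,@,@@,,@,,,@,@,@@,@@,@,@
k=1  @,@@@@,,@,,,@,@@@@@@@,@,
k=2  ,@@@@@@,,@,,,@@@@@@@@@,@
k=3  @@@@@@@@,,@,,@@@@@@@@@@,
k=4  @@@@@@@@@,,@,@@@@@@@@@@@
k=5  @@@@@@@@@@,,@@@@@@@@@@@@
k=6  @@@@@@@@@@@,@@@@@@@@@@@@
k=7  @@@@@@@@@@@@@@@@@@@@@@@@
k=8  @@@@@@@@@@@@@@@@@@@@@@@@

1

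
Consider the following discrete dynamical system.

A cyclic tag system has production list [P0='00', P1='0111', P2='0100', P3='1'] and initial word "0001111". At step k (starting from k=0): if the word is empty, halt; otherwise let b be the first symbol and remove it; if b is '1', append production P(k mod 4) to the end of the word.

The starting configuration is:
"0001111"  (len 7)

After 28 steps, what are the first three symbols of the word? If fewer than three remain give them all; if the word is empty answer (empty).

100

0) "0001111"  (len 7)
1) "001111"  (len 6)
2) "01111"  (len 5)
3) "1111"  (len 4)
4) "1111"  (len 4)
5) "11100"  (len 5)
6) "11000111"  (len 8)
7) "10001110100"  (len 11)
8) "00011101001"  (len 11)
9) "0011101001"  (len 10)
10) "011101001"  (len 9)
11) "11101001"  (len 8)
12) "11010011"  (len 8)
13) "101001100"  (len 9)
14) "010011000111"  (len 12)
15) "10011000111"  (len 11)
16) "00110001111"  (len 11)
17) "0110001111"  (len 10)
18) "110001111"  (len 9)
19) "100011110100"  (len 12)
20) "000111101001"  (len 12)
21) "00111101001"  (len 11)
22) "0111101001"  (len 10)
23) "111101001"  (len 9)
24) "111010011"  (len 9)
25) "1101001100"  (len 10)
26) "1010011000111"  (len 13)
27) "0100110001110100"  (len 16)
28) "100110001110100"  (len 15)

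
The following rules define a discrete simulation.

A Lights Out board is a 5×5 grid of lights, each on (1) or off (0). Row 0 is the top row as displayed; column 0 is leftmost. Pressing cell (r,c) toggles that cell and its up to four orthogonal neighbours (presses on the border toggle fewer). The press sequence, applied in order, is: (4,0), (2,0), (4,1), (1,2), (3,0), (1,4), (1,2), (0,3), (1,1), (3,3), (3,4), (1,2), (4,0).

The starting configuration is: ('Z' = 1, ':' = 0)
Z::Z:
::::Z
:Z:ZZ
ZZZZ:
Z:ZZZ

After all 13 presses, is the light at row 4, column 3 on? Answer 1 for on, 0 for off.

0

0) Z::Z:
::::Z
:Z:ZZ
ZZZZ:
Z:ZZZ
1) Z::Z:
::::Z
:Z:ZZ
:ZZZ:
:ZZZZ
2) Z::Z:
Z:::Z
Z::ZZ
ZZZZ:
:ZZZZ
3) Z::Z:
Z:::Z
Z::ZZ
Z:ZZ:
Z::ZZ
4) Z:ZZ:
ZZZZZ
Z:ZZZ
Z:ZZ:
Z::ZZ
5) Z:ZZ:
ZZZZZ
::ZZZ
:ZZZ:
:::ZZ
6) Z:ZZZ
ZZZ::
::ZZ:
:ZZZ:
:::ZZ
7) Z::ZZ
Z::Z:
:::Z:
:ZZZ:
:::ZZ
8) Z:Z::
Z::::
:::Z:
:ZZZ:
:::ZZ
9) ZZZ::
:ZZ::
:Z:Z:
:ZZZ:
:::ZZ
10) ZZZ::
:ZZ::
:Z:::
:Z::Z
::::Z
11) ZZZ::
:ZZ::
:Z::Z
:Z:Z:
:::::
12) ZZ:::
:::Z:
:ZZ:Z
:Z:Z:
:::::
13) ZZ:::
:::Z:
:ZZ:Z
ZZ:Z:
ZZ:::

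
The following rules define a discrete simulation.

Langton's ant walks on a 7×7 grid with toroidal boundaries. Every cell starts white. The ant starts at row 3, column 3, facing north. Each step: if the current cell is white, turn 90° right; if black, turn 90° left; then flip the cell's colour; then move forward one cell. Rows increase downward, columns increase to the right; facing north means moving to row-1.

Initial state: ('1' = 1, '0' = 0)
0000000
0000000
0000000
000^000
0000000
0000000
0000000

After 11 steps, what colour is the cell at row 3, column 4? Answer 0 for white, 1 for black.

1

0) 0000000
0000000
0000000
000^000
0000000
0000000
0000000
1) 0000000
0000000
0000000
0001>00
0000000
0000000
0000000
2) 0000000
0000000
0000000
0001100
0000v00
0000000
0000000
3) 0000000
0000000
0000000
0001100
000<100
0000000
0000000
4) 0000000
0000000
0000000
000^100
0001100
0000000
0000000
5) 0000000
0000000
0000000
00<0100
0001100
0000000
0000000
6) 0000000
0000000
00^0000
0010100
0001100
0000000
0000000
7) 0000000
0000000
001>000
0010100
0001100
0000000
0000000
8) 0000000
0000000
0011000
001v100
0001100
0000000
0000000
9) 0000000
0000000
0011000
00<1100
0001100
0000000
0000000
10) 0000000
0000000
0011000
0001100
00v1100
0000000
0000000
11) 0000000
0000000
0011000
0001100
0<11100
0000000
0000000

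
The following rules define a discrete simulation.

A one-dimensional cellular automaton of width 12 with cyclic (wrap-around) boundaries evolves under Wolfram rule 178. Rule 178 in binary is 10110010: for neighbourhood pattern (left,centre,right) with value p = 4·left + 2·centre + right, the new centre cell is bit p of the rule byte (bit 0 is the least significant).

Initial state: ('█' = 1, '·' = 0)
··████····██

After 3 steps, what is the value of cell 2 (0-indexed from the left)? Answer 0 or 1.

[0] ··████····██
[1] ██·██·█··█··
[2] ··█··█·██·██
[3] ██·██·█··█··

0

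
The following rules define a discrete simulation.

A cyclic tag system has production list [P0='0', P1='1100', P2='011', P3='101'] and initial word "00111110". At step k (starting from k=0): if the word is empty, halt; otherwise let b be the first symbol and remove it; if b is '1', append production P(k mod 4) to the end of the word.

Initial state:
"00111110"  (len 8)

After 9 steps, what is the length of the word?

gen 0: "00111110"  (len 8)
gen 1: "0111110"  (len 7)
gen 2: "111110"  (len 6)
gen 3: "11110011"  (len 8)
gen 4: "1110011101"  (len 10)
gen 5: "1100111010"  (len 10)
gen 6: "1001110101100"  (len 13)
gen 7: "001110101100011"  (len 15)
gen 8: "01110101100011"  (len 14)
gen 9: "1110101100011"  (len 13)

13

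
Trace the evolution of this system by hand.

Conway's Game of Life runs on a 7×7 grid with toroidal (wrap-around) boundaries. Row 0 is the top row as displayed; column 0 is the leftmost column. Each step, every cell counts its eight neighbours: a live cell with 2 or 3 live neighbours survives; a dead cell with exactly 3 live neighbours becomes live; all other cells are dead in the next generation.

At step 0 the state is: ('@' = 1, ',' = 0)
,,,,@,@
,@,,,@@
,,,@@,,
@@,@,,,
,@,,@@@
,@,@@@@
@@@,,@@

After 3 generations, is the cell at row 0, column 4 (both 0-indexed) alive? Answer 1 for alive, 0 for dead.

0

step 0: ,,,,@,@
,@,,,@@
,,,@@,,
@@,@,,,
,@,,@@@
,@,@@@@
@@@,,@@
step 1: ,,@,@,,
@,,@,,@
,@,@@@@
@@,@,,@
,@,,,,,
,,,@,,,
,@@,,,,
step 2: @,@,,,,
@@,,,,@
,@,@,,,
,@,@,,@
,@,,,,,
,@,,,,,
,@@,,,,
step 3: ,,@,,,@
,,,,,,@
,@,,,,@
,@,,,,,
,@,,,,,
@@,,,,,
@,@,,,,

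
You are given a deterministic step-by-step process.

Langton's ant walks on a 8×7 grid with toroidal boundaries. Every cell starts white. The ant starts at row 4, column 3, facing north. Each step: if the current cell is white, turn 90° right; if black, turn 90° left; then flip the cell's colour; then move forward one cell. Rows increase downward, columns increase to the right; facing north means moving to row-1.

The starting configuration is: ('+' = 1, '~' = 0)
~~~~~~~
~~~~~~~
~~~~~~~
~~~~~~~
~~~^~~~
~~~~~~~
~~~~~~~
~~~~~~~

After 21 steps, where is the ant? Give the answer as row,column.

[0] ~~~~~~~
~~~~~~~
~~~~~~~
~~~~~~~
~~~^~~~
~~~~~~~
~~~~~~~
~~~~~~~
[1] ~~~~~~~
~~~~~~~
~~~~~~~
~~~~~~~
~~~+>~~
~~~~~~~
~~~~~~~
~~~~~~~
[2] ~~~~~~~
~~~~~~~
~~~~~~~
~~~~~~~
~~~++~~
~~~~v~~
~~~~~~~
~~~~~~~
[3] ~~~~~~~
~~~~~~~
~~~~~~~
~~~~~~~
~~~++~~
~~~<+~~
~~~~~~~
~~~~~~~
[4] ~~~~~~~
~~~~~~~
~~~~~~~
~~~~~~~
~~~^+~~
~~~++~~
~~~~~~~
~~~~~~~
[5] ~~~~~~~
~~~~~~~
~~~~~~~
~~~~~~~
~~<~+~~
~~~++~~
~~~~~~~
~~~~~~~
[6] ~~~~~~~
~~~~~~~
~~~~~~~
~~^~~~~
~~+~+~~
~~~++~~
~~~~~~~
~~~~~~~
[7] ~~~~~~~
~~~~~~~
~~~~~~~
~~+>~~~
~~+~+~~
~~~++~~
~~~~~~~
~~~~~~~
[8] ~~~~~~~
~~~~~~~
~~~~~~~
~~++~~~
~~+v+~~
~~~++~~
~~~~~~~
~~~~~~~
[9] ~~~~~~~
~~~~~~~
~~~~~~~
~~++~~~
~~<++~~
~~~++~~
~~~~~~~
~~~~~~~
[10] ~~~~~~~
~~~~~~~
~~~~~~~
~~++~~~
~~~++~~
~~v++~~
~~~~~~~
~~~~~~~
[11] ~~~~~~~
~~~~~~~
~~~~~~~
~~++~~~
~~~++~~
~<+++~~
~~~~~~~
~~~~~~~
[12] ~~~~~~~
~~~~~~~
~~~~~~~
~~++~~~
~^~++~~
~++++~~
~~~~~~~
~~~~~~~
[13] ~~~~~~~
~~~~~~~
~~~~~~~
~~++~~~
~+>++~~
~++++~~
~~~~~~~
~~~~~~~
[14] ~~~~~~~
~~~~~~~
~~~~~~~
~~++~~~
~++++~~
~+v++~~
~~~~~~~
~~~~~~~
[15] ~~~~~~~
~~~~~~~
~~~~~~~
~~++~~~
~++++~~
~+~>+~~
~~~~~~~
~~~~~~~
[16] ~~~~~~~
~~~~~~~
~~~~~~~
~~++~~~
~++^+~~
~+~~+~~
~~~~~~~
~~~~~~~
[17] ~~~~~~~
~~~~~~~
~~~~~~~
~~++~~~
~+<~+~~
~+~~+~~
~~~~~~~
~~~~~~~
[18] ~~~~~~~
~~~~~~~
~~~~~~~
~~++~~~
~+~~+~~
~+v~+~~
~~~~~~~
~~~~~~~
[19] ~~~~~~~
~~~~~~~
~~~~~~~
~~++~~~
~+~~+~~
~<+~+~~
~~~~~~~
~~~~~~~
[20] ~~~~~~~
~~~~~~~
~~~~~~~
~~++~~~
~+~~+~~
~~+~+~~
~v~~~~~
~~~~~~~
[21] ~~~~~~~
~~~~~~~
~~~~~~~
~~++~~~
~+~~+~~
~~+~+~~
<+~~~~~
~~~~~~~

6,0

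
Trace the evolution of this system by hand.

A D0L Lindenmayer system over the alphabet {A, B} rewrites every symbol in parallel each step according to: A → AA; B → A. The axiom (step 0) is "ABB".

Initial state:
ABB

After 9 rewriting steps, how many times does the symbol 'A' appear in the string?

1024

[0] ABB
[1] AAAA
[2] AAAAAAAA
[3] AAAAAAAAAAAAAAAA
[4] AAAAAAAAAAAAAAAAAAAAAAAAAAAAAAAA
[5] AAAAAAAAAAAAAAAAAAAAAAAAAAAAAAAAAAAAAAAAAAAAAAAAAAAAAAAAAAAAAAAA
[6] AAAAAAAAAAAAAAAAAAAAAAAAAAAAAAAAAAAAAAAAAAAAAAAAAAAAAAAAAA…AAAAAAAAAAAAAAAAAAAAAAAAAAAAAAAAAAAAAAAAAAAAAAAAAAAAAAAAAA  (len 128)
[7] AAAAAAAAAAAAAAAAAAAAAAAAAAAAAAAAAAAAAAAAAAAAAAAAAAAAAAAAAA…AAAAAAAAAAAAAAAAAAAAAAAAAAAAAAAAAAAAAAAAAAAAAAAAAAAAAAAAAA  (len 256)
[8] AAAAAAAAAAAAAAAAAAAAAAAAAAAAAAAAAAAAAAAAAAAAAAAAAAAAAAAAAA…AAAAAAAAAAAAAAAAAAAAAAAAAAAAAAAAAAAAAAAAAAAAAAAAAAAAAAAAAA  (len 512)
[9] AAAAAAAAAAAAAAAAAAAAAAAAAAAAAAAAAAAAAAAAAAAAAAAAAAAAAAAAAA…AAAAAAAAAAAAAAAAAAAAAAAAAAAAAAAAAAAAAAAAAAAAAAAAAAAAAAAAAA  (len 1024)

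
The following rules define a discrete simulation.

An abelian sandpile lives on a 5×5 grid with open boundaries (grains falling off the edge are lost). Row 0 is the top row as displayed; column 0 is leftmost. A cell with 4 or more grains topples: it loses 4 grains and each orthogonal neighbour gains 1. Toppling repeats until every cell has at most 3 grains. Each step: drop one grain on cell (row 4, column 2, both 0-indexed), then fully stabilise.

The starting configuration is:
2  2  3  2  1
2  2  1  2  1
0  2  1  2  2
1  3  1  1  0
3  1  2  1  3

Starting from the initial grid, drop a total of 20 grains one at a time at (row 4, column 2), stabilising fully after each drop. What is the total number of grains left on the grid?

46

[0] 2  2  3  2  1
2  2  1  2  1
0  2  1  2  2
1  3  1  1  0
3  1  2  1  3
[1] 2  2  3  2  1
2  2  1  2  1
0  2  1  2  2
1  3  1  1  0
3  1  3  1  3
[2] 2  2  3  2  1
2  2  1  2  1
0  2  1  2  2
1  3  2  1  0
3  2  0  2  3
[3] 2  2  3  2  1
2  2  1  2  1
0  2  1  2  2
1  3  2  1  0
3  2  1  2  3
[4] 2  2  3  2  1
2  2  1  2  1
0  2  1  2  2
1  3  2  1  0
3  2  2  2  3
[5] 2  2  3  2  1
2  2  1  2  1
0  2  1  2  2
1  3  2  1  0
3  2  3  2  3
[6] 2  2  3  2  1
2  2  1  2  1
0  2  1  2  2
1  3  3  1  0
3  3  0  3  3
[7] 2  2  3  2  1
2  2  1  2  1
0  2  1  2  2
1  3  3  1  0
3  3  1  3  3
[8] 2  2  3  2  1
2  2  1  2  1
0  2  1  2  2
1  3  3  1  0
3  3  2  3  3
[9] 2  2  3  2  1
2  2  1  2  1
0  2  1  2  2
1  3  3  1  0
3  3  3  3  3
[10] 2  2  3  2  1
2  2  1  2  1
0  3  2  2  2
3  1  1  3  1
0  2  3  1  0
[11] 2  2  3  2  1
2  2  1  2  1
0  3  2  2  2
3  1  2  3  1
0  3  0  2  0
[12] 2  2  3  2  1
2  2  1  2  1
0  3  2  2  2
3  1  2  3  1
0  3  1  2  0
[13] 2  2  3  2  1
2  2  1  2  1
0  3  2  2  2
3  1  2  3  1
0  3  2  2  0
[14] 2  2  3  2  1
2  2  1  2  1
0  3  2  2  2
3  1  2  3  1
0  3  3  2  0
[15] 2  2  3  2  1
2  2  1  2  1
0  3  2  2  2
3  2  3  3  1
1  0  1  3  0
[16] 2  2  3  2  1
2  2  1  2  1
0  3  2  2  2
3  2  3  3  1
1  0  2  3  0
[17] 2  2  3  2  1
2  2  1  2  1
0  3  2  2  2
3  2  3  3  1
1  0  3  3  0
[18] 2  2  3  2  1
2  2  1  2  1
0  3  3  3  2
3  3  1  1  2
1  1  2  1  1
[19] 2  2  3  2  1
2  2  1  2  1
0  3  3  3  2
3  3  1  1  2
1  1  3  1  1
[20] 2  2  3  2  1
2  2  1  2  1
0  3  3  3  2
3  3  2  1  2
1  2  0  2  1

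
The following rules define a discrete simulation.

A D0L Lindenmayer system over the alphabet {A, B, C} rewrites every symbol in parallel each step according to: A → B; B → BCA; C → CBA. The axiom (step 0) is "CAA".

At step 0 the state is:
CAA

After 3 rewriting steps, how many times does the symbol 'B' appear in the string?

13

step 0: CAA
step 1: CBABB
step 2: CBABCABBCABCA
step 3: CBABCABBCACBABBCABCACBABBCACBAB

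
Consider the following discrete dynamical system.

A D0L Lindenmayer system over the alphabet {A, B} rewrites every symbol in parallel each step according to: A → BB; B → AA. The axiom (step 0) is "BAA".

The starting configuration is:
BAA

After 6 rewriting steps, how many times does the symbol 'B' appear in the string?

64

gen 0: BAA
gen 1: AABBBB
gen 2: BBBBAAAAAAAA
gen 3: AAAAAAAABBBBBBBBBBBBBBBB
gen 4: BBBBBBBBBBBBBBBBAAAAAAAAAAAAAAAAAAAAAAAAAAAAAAAA
gen 5: AAAAAAAAAAAAAAAAAAAAAAAAAAAAAAAABBBBBBBBBBBBBBBBBBBBBBBBBBBBBBBBBBBBBBBBBBBBBBBBBBBBBBBBBBBBBBBB
gen 6: BBBBBBBBBBBBBBBBBBBBBBBBBBBBBBBBBBBBBBBBBBBBBBBBBBBBBBBBBB…AAAAAAAAAAAAAAAAAAAAAAAAAAAAAAAAAAAAAAAAAAAAAAAAAAAAAAAAAA  (len 192)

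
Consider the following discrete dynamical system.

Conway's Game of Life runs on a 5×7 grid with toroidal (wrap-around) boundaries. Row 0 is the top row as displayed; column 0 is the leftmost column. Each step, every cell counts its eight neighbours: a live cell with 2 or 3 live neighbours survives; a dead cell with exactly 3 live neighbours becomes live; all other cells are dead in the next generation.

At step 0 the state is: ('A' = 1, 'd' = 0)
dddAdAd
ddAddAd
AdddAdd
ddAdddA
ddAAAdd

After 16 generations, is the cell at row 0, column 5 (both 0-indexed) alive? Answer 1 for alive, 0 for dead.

0

t=0: dddAdAd
ddAddAd
AdddAdd
ddAdddA
ddAAAdd
t=1: dddddAd
dddAdAA
dAdAdAA
dAAdAAd
ddAdAAd
t=2: dddAddd
AdAdddd
dAdAddd
AAddddd
dAAdddA
t=3: AddAddd
dAAAddd
ddddddd
ddddddd
dAAdddd
t=4: AddAddd
dAAAddd
ddAdddd
ddddddd
dAAdddd
t=5: AddAddd
dAdAddd
dAAAddd
dAAdddd
dAAdddd
t=6: AddAddd
AAdAAdd
AddAddd
Adddddd
AddAddd
t=7: AddAddA
AAdAAdA
AdAAAdA
AAddddA
AAddddA
t=8: dddAAdd
ddddddd
ddddAdd
dddAddd
ddAddAd
t=9: dddAAdd
dddAAdd
ddddddd
dddAAdd
ddAdddd
t=10: ddAdAdd
dddAAdd
ddddddd
dddAddd
ddAdddd
t=11: ddAdAdd
dddAAdd
dddAAdd
ddddddd
ddAdddd
t=12: ddAdAdd
ddAddAd
dddAAdd
dddAddd
dddAddd
t=13: ddAdAdd
ddAddAd
ddAAAdd
ddAAddd
ddAAAdd
t=14: dAAdAAd
dAAddAd
dAddAdd
dAddddd
dAddAdd
t=15: AdddAAd
AddddAd
AAddddd
AAAdddd
AAdAAAd
t=16: AddAddd
AdddAAd
ddAdddd
dddAAdd
dddAdAd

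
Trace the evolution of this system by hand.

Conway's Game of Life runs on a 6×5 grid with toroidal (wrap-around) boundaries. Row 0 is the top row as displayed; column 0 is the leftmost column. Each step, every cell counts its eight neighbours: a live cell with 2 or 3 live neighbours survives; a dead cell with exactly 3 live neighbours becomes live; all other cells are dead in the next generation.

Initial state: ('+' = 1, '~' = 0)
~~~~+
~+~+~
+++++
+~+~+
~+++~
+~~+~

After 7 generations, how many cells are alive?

gen 0: ~~~~+
~+~+~
+++++
+~+~+
~+++~
+~~+~
gen 1: +~+++
~+~~~
~~~~~
~~~~~
~~~~~
++~+~
gen 2: ~~~+~
+++++
~~~~~
~~~~~
~~~~~
++~+~
gen 3: ~~~~~
+++++
+++++
~~~~~
~~~~~
~~+~+
gen 4: ~~~~~
~~~~~
~~~~~
+++++
~~~~~
~~~~~
gen 5: ~~~~~
~~~~~
+++++
+++++
+++++
~~~~~
gen 6: ~~~~~
+++++
~~~~~
~~~~~
~~~~~
+++++
gen 7: ~~~~~
+++++
+++++
~~~~~
+++++
+++++

20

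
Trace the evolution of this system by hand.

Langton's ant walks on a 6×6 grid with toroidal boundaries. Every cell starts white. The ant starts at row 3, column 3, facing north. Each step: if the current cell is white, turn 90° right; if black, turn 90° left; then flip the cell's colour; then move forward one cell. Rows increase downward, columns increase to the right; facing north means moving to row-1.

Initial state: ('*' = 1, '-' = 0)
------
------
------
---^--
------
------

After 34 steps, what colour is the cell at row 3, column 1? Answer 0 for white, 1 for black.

1

0) ------
------
------
---^--
------
------
1) ------
------
------
---*>-
------
------
2) ------
------
------
---**-
----v-
------
3) ------
------
------
---**-
---<*-
------
4) ------
------
------
---^*-
---**-
------
5) ------
------
------
--<-*-
---**-
------
6) ------
------
--^---
--*-*-
---**-
------
7) ------
------
--*>--
--*-*-
---**-
------
8) ------
------
--**--
--*v*-
---**-
------
9) ------
------
--**--
--<**-
---**-
------
10) ------
------
--**--
---**-
--v**-
------
11) ------
------
--**--
---**-
-<***-
------
12) ------
------
--**--
-^-**-
-****-
------
13) ------
------
--**--
-*>**-
-****-
------
14) ------
------
--**--
-****-
-*v**-
------
15) ------
------
--**--
-****-
-*->*-
------
16) ------
------
--**--
-**^*-
-*--*-
------
17) ------
------
--**--
-*<-*-
-*--*-
------
18) ------
------
--**--
-*--*-
-*v-*-
------
19) ------
------
--**--
-*--*-
-<*-*-
------
20) ------
------
--**--
-*--*-
--*-*-
-v----
21) ------
------
--**--
-*--*-
--*-*-
<*----
22) ------
------
--**--
-*--*-
^-*-*-
**----
23) ------
------
--**--
-*--*-
*>*-*-
**----
24) ------
------
--**--
-*--*-
***-*-
*v----
25) ------
------
--**--
-*--*-
***-*-
*->---
26) --v---
------
--**--
-*--*-
***-*-
*-*---
27) -<*---
------
--**--
-*--*-
***-*-
*-*---
28) -**---
------
--**--
-*--*-
***-*-
*^*---
29) -**---
------
--**--
-*--*-
***-*-
**>---
30) -**---
------
--**--
-*--*-
**^-*-
**----
31) -**---
------
--**--
-*--*-
*<--*-
**----
32) -**---
------
--**--
-*--*-
*---*-
*v----
33) -**---
------
--**--
-*--*-
*---*-
*->---
34) -*v---
------
--**--
-*--*-
*---*-
*-*---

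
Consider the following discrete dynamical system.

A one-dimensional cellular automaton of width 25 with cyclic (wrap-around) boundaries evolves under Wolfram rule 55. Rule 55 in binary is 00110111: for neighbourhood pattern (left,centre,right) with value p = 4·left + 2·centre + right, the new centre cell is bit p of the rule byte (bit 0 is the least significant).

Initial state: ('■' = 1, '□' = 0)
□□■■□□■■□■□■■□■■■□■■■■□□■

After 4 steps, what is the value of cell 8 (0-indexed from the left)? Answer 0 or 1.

0

t=0: □□■■□□■■□■□■■□■■■□■■■■□□■
t=1: ■■□□■■□□■■■□□■□□□■□□□□■■■
t=2: □□■■□□■■□□□■■■■■■■■■■■□□□
t=3: ■■□□■■□□■■■□□□□□□□□□□□■■■
t=4: □□■■□□■■□□□■■■■■■■■■■■□□□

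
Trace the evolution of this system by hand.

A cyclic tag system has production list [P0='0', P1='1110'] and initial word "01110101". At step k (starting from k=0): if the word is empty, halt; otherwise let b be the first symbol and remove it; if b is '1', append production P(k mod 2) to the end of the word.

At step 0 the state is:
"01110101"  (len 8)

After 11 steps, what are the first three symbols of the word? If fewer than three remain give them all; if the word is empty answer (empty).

001

0) "01110101"  (len 8)
1) "1110101"  (len 7)
2) "1101011110"  (len 10)
3) "1010111100"  (len 10)
4) "0101111001110"  (len 13)
5) "101111001110"  (len 12)
6) "011110011101110"  (len 15)
7) "11110011101110"  (len 14)
8) "11100111011101110"  (len 17)
9) "11001110111011100"  (len 17)
10) "10011101110111001110"  (len 20)
11) "00111011101110011100"  (len 20)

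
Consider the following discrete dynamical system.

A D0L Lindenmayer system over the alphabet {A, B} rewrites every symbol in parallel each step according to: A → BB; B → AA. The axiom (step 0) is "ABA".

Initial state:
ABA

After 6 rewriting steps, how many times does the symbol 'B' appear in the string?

step 0: ABA
step 1: BBAABB
step 2: AAAABBBBAAAA
step 3: BBBBBBBBAAAAAAAABBBBBBBB
step 4: AAAAAAAAAAAAAAAABBBBBBBBBBBBBBBBAAAAAAAAAAAAAAAA
step 5: BBBBBBBBBBBBBBBBBBBBBBBBBBBBBBBBAAAAAAAAAAAAAAAAAAAAAAAAAAAAAAAABBBBBBBBBBBBBBBBBBBBBBBBBBBBBBBB
step 6: AAAAAAAAAAAAAAAAAAAAAAAAAAAAAAAAAAAAAAAAAAAAAAAAAAAAAAAAAA…AAAAAAAAAAAAAAAAAAAAAAAAAAAAAAAAAAAAAAAAAAAAAAAAAAAAAAAAAA  (len 192)

64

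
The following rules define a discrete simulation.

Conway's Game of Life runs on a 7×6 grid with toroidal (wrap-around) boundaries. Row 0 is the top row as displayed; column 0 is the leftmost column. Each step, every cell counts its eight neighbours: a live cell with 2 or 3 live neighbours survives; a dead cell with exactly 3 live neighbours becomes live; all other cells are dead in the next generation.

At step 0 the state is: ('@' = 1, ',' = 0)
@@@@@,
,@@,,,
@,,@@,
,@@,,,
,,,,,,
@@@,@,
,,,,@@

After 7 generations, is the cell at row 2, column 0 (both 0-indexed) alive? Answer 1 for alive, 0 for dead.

k=0  @@@@@,
,@@,,,
@,,@@,
,@@,,,
,,,,,,
@@@,@,
,,,,@@
k=1  @,,,@,
,,,,,,
@,,@,,
,@@@,,
@,,@,,
@@,@@,
,,,,,,
k=2  ,,,,,,
,,,,,@
,@,@,,
@@,@@,
@,,,,@
@@@@@@
@@,@@,
k=3  @,,,@@
,,,,,,
,@,@,@
,@,@@,
,,,,,,
,,,,,,
,,,,,,
k=4  ,,,,,@
,,,,,,
@,,@,,
@,,@@,
,,,,,,
,,,,,,
,,,,,@
k=5  ,,,,,,
,,,,,,
,,,@@@
,,,@@@
,,,,,,
,,,,,,
,,,,,,
k=6  ,,,,,,
,,,,@,
,,,@,@
,,,@,@
,,,,@,
,,,,,,
,,,,,,
k=7  ,,,,,,
,,,,@,
,,,@,@
,,,@,@
,,,,@,
,,,,,,
,,,,,,

0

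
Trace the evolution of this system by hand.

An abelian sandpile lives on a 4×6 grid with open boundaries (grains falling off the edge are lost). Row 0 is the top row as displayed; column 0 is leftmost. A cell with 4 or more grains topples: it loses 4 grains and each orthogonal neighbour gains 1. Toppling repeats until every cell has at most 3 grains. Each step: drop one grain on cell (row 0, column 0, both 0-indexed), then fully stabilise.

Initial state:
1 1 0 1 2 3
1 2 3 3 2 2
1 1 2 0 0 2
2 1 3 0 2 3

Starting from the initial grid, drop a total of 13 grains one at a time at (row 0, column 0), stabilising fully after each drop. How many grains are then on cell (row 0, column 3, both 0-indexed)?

k=0  1 1 0 1 2 3
1 2 3 3 2 2
1 1 2 0 0 2
2 1 3 0 2 3
k=1  2 1 0 1 2 3
1 2 3 3 2 2
1 1 2 0 0 2
2 1 3 0 2 3
k=2  3 1 0 1 2 3
1 2 3 3 2 2
1 1 2 0 0 2
2 1 3 0 2 3
k=3  0 2 0 1 2 3
2 2 3 3 2 2
1 1 2 0 0 2
2 1 3 0 2 3
k=4  1 2 0 1 2 3
2 2 3 3 2 2
1 1 2 0 0 2
2 1 3 0 2 3
k=5  2 2 0 1 2 3
2 2 3 3 2 2
1 1 2 0 0 2
2 1 3 0 2 3
k=6  3 2 0 1 2 3
2 2 3 3 2 2
1 1 2 0 0 2
2 1 3 0 2 3
k=7  0 3 0 1 2 3
3 2 3 3 2 2
1 1 2 0 0 2
2 1 3 0 2 3
k=8  1 3 0 1 2 3
3 2 3 3 2 2
1 1 2 0 0 2
2 1 3 0 2 3
k=9  2 3 0 1 2 3
3 2 3 3 2 2
1 1 2 0 0 2
2 1 3 0 2 3
k=10  3 3 0 1 2 3
3 2 3 3 2 2
1 1 2 0 0 2
2 1 3 0 2 3
k=11  2 1 2 2 2 3
1 1 1 0 3 2
2 2 3 1 0 2
2 1 3 0 2 3
k=12  3 1 2 2 2 3
1 1 1 0 3 2
2 2 3 1 0 2
2 1 3 0 2 3
k=13  0 2 2 2 2 3
2 1 1 0 3 2
2 2 3 1 0 2
2 1 3 0 2 3

2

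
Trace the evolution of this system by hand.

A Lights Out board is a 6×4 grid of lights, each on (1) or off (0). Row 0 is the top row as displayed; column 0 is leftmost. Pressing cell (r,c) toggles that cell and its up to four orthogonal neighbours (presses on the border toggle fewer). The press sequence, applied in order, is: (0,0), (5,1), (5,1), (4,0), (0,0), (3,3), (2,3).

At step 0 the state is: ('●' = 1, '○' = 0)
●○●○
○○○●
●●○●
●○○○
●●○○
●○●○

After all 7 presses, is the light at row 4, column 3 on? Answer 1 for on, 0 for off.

0) ●○●○
○○○●
●●○●
●○○○
●●○○
●○●○
1) ○●●○
●○○●
●●○●
●○○○
●●○○
●○●○
2) ○●●○
●○○●
●●○●
●○○○
●○○○
○●○○
3) ○●●○
●○○●
●●○●
●○○○
●●○○
●○●○
4) ○●●○
●○○●
●●○●
○○○○
○○○○
○○●○
5) ●○●○
○○○●
●●○●
○○○○
○○○○
○○●○
6) ●○●○
○○○●
●●○○
○○●●
○○○●
○○●○
7) ●○●○
○○○○
●●●●
○○●○
○○○●
○○●○

1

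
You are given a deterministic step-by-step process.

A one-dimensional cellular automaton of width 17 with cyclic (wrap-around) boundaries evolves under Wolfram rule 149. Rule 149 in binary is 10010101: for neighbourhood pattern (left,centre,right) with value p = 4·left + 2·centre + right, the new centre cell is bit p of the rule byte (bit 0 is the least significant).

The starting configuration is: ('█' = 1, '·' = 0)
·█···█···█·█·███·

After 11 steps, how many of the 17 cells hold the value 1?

0) ·█···█···█·█·███·
1) ·███·███·█·█··█·█
2) ··█···█··█·██·█·█
3) █·███·██·█····█·█
4) ···█·····████·█··
5) ██·█████··██··███
6) █···███·█···█··██
7) ·██··█··███·██··█
8) ···█·██··█····█·█
9) ██·█···█·████·█·█
10) █··███·█··██··█··
11) ██··█··██···█·██·

8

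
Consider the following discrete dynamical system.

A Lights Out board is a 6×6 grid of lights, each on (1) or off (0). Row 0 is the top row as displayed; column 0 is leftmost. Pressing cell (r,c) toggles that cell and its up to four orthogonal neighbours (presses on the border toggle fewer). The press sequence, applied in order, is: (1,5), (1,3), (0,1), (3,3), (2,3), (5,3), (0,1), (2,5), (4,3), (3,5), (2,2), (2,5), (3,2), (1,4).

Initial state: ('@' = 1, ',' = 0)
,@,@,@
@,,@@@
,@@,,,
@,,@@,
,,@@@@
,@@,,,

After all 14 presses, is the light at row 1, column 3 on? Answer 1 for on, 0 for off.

t=0: ,@,@,@
@,,@@@
,@@,,,
@,,@@,
,,@@@@
,@@,,,
t=1: ,@,@,,
@,,@,,
,@@,,@
@,,@@,
,,@@@@
,@@,,,
t=2: ,@,,,,
@,@,@,
,@@@,@
@,,@@,
,,@@@@
,@@,,,
t=3: @,@,,,
@@@,@,
,@@@,@
@,,@@,
,,@@@@
,@@,,,
t=4: @,@,,,
@@@,@,
,@@,,@
@,@,,,
,,@,@@
,@@,,,
t=5: @,@,,,
@@@@@,
,@,@@@
@,@@,,
,,@,@@
,@@,,,
t=6: @,@,,,
@@@@@,
,@,@@@
@,@@,,
,,@@@@
,@,@@,
t=7: ,@,,,,
@,@@@,
,@,@@@
@,@@,,
,,@@@@
,@,@@,
t=8: ,@,,,,
@,@@@@
,@,@,,
@,@@,@
,,@@@@
,@,@@,
t=9: ,@,,,,
@,@@@@
,@,@,,
@,@,,@
,,,,,@
,@,,@,
t=10: ,@,,,,
@,@@@@
,@,@,@
@,@,@,
,,,,,,
,@,,@,
t=11: ,@,,,,
@,,@@@
,,@,,@
@,,,@,
,,,,,,
,@,,@,
t=12: ,@,,,,
@,,@@,
,,@,@,
@,,,@@
,,,,,,
,@,,@,
t=13: ,@,,,,
@,,@@,
,,,,@,
@@@@@@
,,@,,,
,@,,@,
t=14: ,@,,@,
@,,,,@
,,,,,,
@@@@@@
,,@,,,
,@,,@,

0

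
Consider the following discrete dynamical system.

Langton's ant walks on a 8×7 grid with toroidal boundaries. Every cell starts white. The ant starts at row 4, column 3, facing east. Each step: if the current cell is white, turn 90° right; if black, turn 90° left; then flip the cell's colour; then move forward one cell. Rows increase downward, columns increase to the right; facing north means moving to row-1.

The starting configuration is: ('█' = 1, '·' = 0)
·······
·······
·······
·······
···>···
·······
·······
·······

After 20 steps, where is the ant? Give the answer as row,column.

2,1

k=0  ·······
·······
·······
·······
···>···
·······
·······
·······
k=1  ·······
·······
·······
·······
···█···
···v···
·······
·······
k=2  ·······
·······
·······
·······
···█···
··<█···
·······
·······
k=3  ·······
·······
·······
·······
··^█···
··██···
·······
·······
k=4  ·······
·······
·······
·······
··█>···
··██···
·······
·······
k=5  ·······
·······
·······
···^···
··█····
··██···
·······
·······
k=6  ·······
·······
·······
···█>··
··█····
··██···
·······
·······
k=7  ·······
·······
·······
···██··
··█·v··
··██···
·······
·······
k=8  ·······
·······
·······
···██··
··█<█··
··██···
·······
·······
k=9  ·······
·······
·······
···^█··
··███··
··██···
·······
·······
k=10  ·······
·······
·······
··<·█··
··███··
··██···
·······
·······
k=11  ·······
·······
··^····
··█·█··
··███··
··██···
·······
·······
k=12  ·······
·······
··█>···
··█·█··
··███··
··██···
·······
·······
k=13  ·······
·······
··██···
··█v█··
··███··
··██···
·······
·······
k=14  ·······
·······
··██···
··<██··
··███··
··██···
·······
·······
k=15  ·······
·······
··██···
···██··
··v██··
··██···
·······
·······
k=16  ·······
·······
··██···
···██··
···>█··
··██···
·······
·······
k=17  ·······
·······
··██···
···^█··
····█··
··██···
·······
·······
k=18  ·······
·······
··██···
··<·█··
····█··
··██···
·······
·······
k=19  ·······
·······
··^█···
··█·█··
····█··
··██···
·······
·······
k=20  ·······
·······
·<·█···
··█·█··
····█··
··██···
·······
·······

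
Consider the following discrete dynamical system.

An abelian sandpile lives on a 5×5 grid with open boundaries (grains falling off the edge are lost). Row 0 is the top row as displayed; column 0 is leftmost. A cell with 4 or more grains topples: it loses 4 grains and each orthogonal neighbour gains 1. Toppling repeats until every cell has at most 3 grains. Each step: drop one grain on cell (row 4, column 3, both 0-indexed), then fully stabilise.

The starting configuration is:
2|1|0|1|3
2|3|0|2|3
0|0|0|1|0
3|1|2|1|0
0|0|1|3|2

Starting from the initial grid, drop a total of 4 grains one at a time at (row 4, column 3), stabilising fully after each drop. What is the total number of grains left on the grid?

k=0  2|1|0|1|3
2|3|0|2|3
0|0|0|1|0
3|1|2|1|0
0|0|1|3|2
k=1  2|1|0|1|3
2|3|0|2|3
0|0|0|1|0
3|1|2|2|0
0|0|2|0|3
k=2  2|1|0|1|3
2|3|0|2|3
0|0|0|1|0
3|1|2|2|0
0|0|2|1|3
k=3  2|1|0|1|3
2|3|0|2|3
0|0|0|1|0
3|1|2|2|0
0|0|2|2|3
k=4  2|1|0|1|3
2|3|0|2|3
0|0|0|1|0
3|1|2|2|0
0|0|2|3|3

34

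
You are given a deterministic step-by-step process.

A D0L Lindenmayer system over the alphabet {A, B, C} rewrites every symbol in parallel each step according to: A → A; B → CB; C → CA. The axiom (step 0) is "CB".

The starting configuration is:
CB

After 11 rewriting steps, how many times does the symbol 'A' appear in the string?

t=0: CB
t=1: CACB
t=2: CAACACB
t=3: CAAACAACACB
t=4: CAAAACAAACAACACB
t=5: CAAAAACAAAACAAACAACACB
t=6: CAAAAAACAAAAACAAAACAAACAACACB
t=7: CAAAAAAACAAAAAACAAAAACAAAACAAACAACACB
t=8: CAAAAAAAACAAAAAAACAAAAAACAAAAACAAAACAAACAACACB
t=9: CAAAAAAAAACAAAAAAAACAAAAAAACAAAAAACAAAAACAAAACAAACAACACB
t=10: CAAAAAAAAAACAAAAAAAAACAAAAAAAACAAAAAAACAAAAAACAAAAACAAAACAAACAACACB
t=11: CAAAAAAAAAAACAAAAAAAAAACAAAAAAAAACAAAAAAAACAAAAAAACAAAAAACAAAAACAAAACAAACAACACB

66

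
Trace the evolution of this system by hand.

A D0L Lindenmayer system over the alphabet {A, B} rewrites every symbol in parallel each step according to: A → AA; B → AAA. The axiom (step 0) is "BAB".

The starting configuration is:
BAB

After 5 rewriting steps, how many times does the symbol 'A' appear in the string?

k=0  BAB
k=1  AAAAAAAA
k=2  AAAAAAAAAAAAAAAA
k=3  AAAAAAAAAAAAAAAAAAAAAAAAAAAAAAAA
k=4  AAAAAAAAAAAAAAAAAAAAAAAAAAAAAAAAAAAAAAAAAAAAAAAAAAAAAAAAAAAAAAAA
k=5  AAAAAAAAAAAAAAAAAAAAAAAAAAAAAAAAAAAAAAAAAAAAAAAAAAAAAAAAAA…AAAAAAAAAAAAAAAAAAAAAAAAAAAAAAAAAAAAAAAAAAAAAAAAAAAAAAAAAA  (len 128)

128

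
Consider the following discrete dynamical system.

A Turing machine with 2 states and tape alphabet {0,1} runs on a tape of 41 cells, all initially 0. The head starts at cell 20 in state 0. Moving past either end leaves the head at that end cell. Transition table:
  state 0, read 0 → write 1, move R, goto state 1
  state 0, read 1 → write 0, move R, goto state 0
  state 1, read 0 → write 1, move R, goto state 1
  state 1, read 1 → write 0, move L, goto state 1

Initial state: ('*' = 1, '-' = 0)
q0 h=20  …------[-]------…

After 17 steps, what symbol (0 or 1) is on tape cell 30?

[0] q0 h=20  …------[-]------…
[1] q1 h=21  …-----*[-]------…
[2] q1 h=22  …----**[-]------…
[3] q1 h=23  …---***[-]------…
[4] q1 h=24  …--****[-]------…
[5] q1 h=25  …-*****[-]------…
[6] q1 h=26  …******[-]------…
[7] q1 h=27  …******[-]------…
[8] q1 h=28  …******[-]------…
[9] q1 h=29  …******[-]------…
[10] q1 h=30  …******[-]------…
[11] q1 h=31  …******[-]------…
[12] q1 h=32  …******[-]------…
[13] q1 h=33  …******[-]------…
[14] q1 h=34  …******[-]------|
[15] q1 h=35  …******[-]-----|
[16] q1 h=36  …******[-]----|
[17] q1 h=37  …******[-]---|

1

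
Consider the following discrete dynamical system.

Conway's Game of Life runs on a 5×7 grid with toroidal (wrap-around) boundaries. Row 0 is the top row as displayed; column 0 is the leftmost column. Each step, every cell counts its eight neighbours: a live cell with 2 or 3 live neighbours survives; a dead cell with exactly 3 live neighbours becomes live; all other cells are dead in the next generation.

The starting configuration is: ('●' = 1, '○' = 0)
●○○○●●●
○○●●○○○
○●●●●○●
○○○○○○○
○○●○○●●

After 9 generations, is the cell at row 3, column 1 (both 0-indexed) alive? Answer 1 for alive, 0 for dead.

step 0: ●○○○●●●
○○●●○○○
○●●●●○●
○○○○○○○
○○●○○●●
step 1: ●●●○●○○
○○○○○○○
○●○○●○○
●●○○●○●
●○○○●○○
step 2: ●●○●○○○
●○●●○○○
○●○○○●○
○●○●●○●
○○●○●○○
step 3: ●○○○●○○
●○○●●○●
○●○○○●●
●●○●●○○
○○○○●●○
step 4: ●○○○○○○
○●○●●○○
○●○○○○○
●●●●○○○
●●○○○●●
step 5: ○○●○●●○
●●●○○○○
○○○○●○○
○○○○○○○
○○○○○○○
step 6: ○○●●○○○
○●●○●●○
○●○○○○○
○○○○○○○
○○○○○○○
step 7: ○●●●●○○
○●○○●○○
○●●○○○○
○○○○○○○
○○○○○○○
step 8: ○●●●●○○
●○○○●○○
○●●○○○○
○○○○○○○
○○●●○○○
step 9: ○●○○●○○
●○○○●○○
○●○○○○○
○●○●○○○
○●○○●○○

1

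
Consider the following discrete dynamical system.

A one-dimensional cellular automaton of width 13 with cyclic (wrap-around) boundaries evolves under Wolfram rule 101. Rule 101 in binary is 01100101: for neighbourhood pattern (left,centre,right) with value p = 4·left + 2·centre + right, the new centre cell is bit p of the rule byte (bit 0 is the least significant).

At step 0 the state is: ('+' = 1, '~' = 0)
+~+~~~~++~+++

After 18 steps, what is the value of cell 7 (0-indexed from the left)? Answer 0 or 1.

1

[0] +~+~~~~++~+++
[1] +++~++~~++~~~
[2] ~~++~+~~~+~+~
[3] +~~+++~+~+++~
[4] +~~~~++++~~++
[5] +~++~~~~+~~~~
[6] ++~+~++~+~++~
[7] ~++++~++++~++
[8] +~~~++~~~++~+
[9] +~+~~+~+~~++~
[10] +++~~+++~~~++
[11] ~~+~~~~+~+~~~
[12] +~+~++~+++~++
[13] ++++~++~~++~~
[14] ~~~++~+~~~+~~
[15] ++~~+++~+~+~+
[16] ~+~~~~++++++~
[17] ~+~++~~~~~~+~
[18] ~++~+~++++~+~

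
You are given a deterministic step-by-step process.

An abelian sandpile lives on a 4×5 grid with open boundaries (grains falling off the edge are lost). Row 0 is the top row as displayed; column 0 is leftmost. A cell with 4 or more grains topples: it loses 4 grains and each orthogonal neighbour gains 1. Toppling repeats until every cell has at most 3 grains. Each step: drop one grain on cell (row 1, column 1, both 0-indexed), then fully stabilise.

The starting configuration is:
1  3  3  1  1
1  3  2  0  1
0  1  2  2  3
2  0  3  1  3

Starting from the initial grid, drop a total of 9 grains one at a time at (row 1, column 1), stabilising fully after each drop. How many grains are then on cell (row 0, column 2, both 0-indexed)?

3

t=0: 1  3  3  1  1
1  3  2  0  1
0  1  2  2  3
2  0  3  1  3
t=1: 2  1  1  2  1
2  2  0  1  1
0  2  3  2  3
2  0  3  1  3
t=2: 2  1  1  2  1
2  3  0  1  1
0  2  3  2  3
2  0  3  1  3
t=3: 2  2  1  2  1
3  0  1  1  1
0  3  3  2  3
2  0  3  1  3
t=4: 2  2  1  2  1
3  1  1  1  1
0  3  3  2  3
2  0  3  1  3
t=5: 2  2  1  2  1
3  2  1  1  1
0  3  3  2  3
2  0  3  1  3
t=6: 2  2  1  2  1
3  3  1  1  1
0  3  3  2  3
2  0  3  1  3
t=7: 3  3  1  2  1
0  2  3  1  1
2  1  1  3  3
2  2  0  2  3
t=8: 3  3  1  2  1
0  3  3  1  1
2  1  1  3  3
2  2  0  2  3
t=9: 0  1  3  2  1
2  2  0  2  1
2  2  2  3  3
2  2  0  2  3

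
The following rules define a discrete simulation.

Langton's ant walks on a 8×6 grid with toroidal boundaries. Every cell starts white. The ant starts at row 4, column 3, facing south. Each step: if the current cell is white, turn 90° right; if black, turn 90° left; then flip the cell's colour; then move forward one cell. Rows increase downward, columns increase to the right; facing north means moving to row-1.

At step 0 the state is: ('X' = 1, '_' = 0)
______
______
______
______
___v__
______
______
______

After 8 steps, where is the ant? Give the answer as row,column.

k=0  ______
______
______
______
___v__
______
______
______
k=1  ______
______
______
______
__<X__
______
______
______
k=2  ______
______
______
__^___
__XX__
______
______
______
k=3  ______
______
______
__X>__
__XX__
______
______
______
k=4  ______
______
______
__XX__
__Xv__
______
______
______
k=5  ______
______
______
__XX__
__X_>_
______
______
______
k=6  ______
______
______
__XX__
__X_X_
____v_
______
______
k=7  ______
______
______
__XX__
__X_X_
___<X_
______
______
k=8  ______
______
______
__XX__
__X^X_
___XX_
______
______

4,3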